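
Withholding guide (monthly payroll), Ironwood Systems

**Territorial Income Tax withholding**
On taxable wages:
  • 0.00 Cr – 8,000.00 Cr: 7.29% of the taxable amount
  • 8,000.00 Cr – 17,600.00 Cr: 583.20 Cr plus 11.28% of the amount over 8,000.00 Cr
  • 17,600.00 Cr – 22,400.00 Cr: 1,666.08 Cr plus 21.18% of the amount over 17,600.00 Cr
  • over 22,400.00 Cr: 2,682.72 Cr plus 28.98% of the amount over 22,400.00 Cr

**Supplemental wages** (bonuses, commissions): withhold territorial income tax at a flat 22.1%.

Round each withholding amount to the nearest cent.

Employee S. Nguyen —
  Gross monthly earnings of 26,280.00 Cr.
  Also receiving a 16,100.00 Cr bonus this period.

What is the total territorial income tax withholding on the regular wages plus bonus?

7,365.24 Cr

Territorial Income Tax: taxable = 26,280.00 Cr
  2,682.72 Cr + 28.98% × (26,280.00 Cr − 22,400.00 Cr) = 2,682.72 Cr + 28.98% × 3,880.00 Cr = 3,807.14 Cr
Supplemental (22.1% flat on bonus): 22.1% × 16,100.00 Cr = 3,558.10 Cr
Total territorial income tax: 3,807.14 Cr + 3,558.10 Cr = 7,365.24 Cr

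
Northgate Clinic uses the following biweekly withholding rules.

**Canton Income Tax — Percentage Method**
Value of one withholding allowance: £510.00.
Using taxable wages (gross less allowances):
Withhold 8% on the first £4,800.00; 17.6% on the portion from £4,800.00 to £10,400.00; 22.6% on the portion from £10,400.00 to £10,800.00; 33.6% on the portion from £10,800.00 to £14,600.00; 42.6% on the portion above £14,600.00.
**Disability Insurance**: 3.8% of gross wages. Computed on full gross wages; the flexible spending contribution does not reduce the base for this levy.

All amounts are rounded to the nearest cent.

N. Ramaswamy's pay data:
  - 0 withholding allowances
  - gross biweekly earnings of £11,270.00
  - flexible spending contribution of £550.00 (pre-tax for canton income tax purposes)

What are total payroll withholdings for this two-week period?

£1,870.18

Canton Income Tax: taxable = £11,270.00 − £550.00 = £10,720.00
  £1,369.60 + 22.6% × (£10,720.00 − £10,400.00) = £1,369.60 + 22.6% × £320.00 = £1,441.92
Disability Insurance: 3.8% × £11,270.00 = £428.26
Total: £1,441.92 + £428.26 = £1,870.18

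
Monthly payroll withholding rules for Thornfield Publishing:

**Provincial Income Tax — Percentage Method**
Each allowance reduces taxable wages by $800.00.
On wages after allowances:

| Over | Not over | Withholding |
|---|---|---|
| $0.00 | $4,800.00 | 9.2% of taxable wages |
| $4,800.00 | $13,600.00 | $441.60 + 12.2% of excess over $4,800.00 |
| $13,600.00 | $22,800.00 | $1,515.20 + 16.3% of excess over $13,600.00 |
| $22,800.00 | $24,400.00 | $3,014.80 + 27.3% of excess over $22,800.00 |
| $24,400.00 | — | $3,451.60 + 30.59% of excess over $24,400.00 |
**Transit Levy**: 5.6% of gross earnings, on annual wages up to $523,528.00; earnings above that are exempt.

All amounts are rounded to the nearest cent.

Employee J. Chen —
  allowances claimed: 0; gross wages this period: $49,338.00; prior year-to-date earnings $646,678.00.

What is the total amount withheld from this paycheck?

$11,080.13

Provincial Income Tax: taxable = $49,338.00
  $3,451.60 + 30.59% × ($49,338.00 − $24,400.00) = $3,451.60 + 30.59% × $24,938.00 = $11,080.13
Transit Levy: YTD $646,678.00 ≥ cap $523,528.00 → $0.00
Total: $11,080.13 + $0.00 = $11,080.13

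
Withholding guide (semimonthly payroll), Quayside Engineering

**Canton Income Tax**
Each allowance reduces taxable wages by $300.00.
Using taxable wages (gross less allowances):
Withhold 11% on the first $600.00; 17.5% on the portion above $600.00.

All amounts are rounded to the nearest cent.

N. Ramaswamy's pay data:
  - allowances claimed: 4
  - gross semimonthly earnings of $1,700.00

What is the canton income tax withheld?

$55.00

Canton Income Tax: taxable = $1,700.00 − 4×$300.00 = $500.00
  11% × $500.00 = $55.00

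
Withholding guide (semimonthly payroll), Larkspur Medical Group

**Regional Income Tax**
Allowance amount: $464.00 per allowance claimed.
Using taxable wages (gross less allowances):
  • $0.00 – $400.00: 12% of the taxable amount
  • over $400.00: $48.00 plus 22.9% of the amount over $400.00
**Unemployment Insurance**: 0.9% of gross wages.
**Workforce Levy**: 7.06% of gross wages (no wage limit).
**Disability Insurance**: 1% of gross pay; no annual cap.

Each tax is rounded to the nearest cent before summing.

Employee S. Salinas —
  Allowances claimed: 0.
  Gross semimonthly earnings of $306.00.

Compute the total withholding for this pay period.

Regional Income Tax: taxable = $306.00
  12% × $306.00 = $36.72
Unemployment Insurance: 0.9% × $306.00 = $2.75
Workforce Levy: 7.06% × $306.00 = $21.60
Disability Insurance: 1% × $306.00 = $3.06
Total: $36.72 + $2.75 + $21.60 + $3.06 = $64.13

$64.13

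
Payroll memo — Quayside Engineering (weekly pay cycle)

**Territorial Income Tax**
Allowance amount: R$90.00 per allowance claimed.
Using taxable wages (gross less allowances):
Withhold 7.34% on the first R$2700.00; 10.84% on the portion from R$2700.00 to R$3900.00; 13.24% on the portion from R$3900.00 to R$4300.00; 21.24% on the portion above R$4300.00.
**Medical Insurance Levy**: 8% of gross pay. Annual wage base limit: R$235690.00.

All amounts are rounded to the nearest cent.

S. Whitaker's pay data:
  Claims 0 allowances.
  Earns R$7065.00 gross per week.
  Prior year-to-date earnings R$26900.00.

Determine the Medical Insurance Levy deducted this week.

R$565.20

Medical Insurance Levy: 8% × R$7065.00 = R$565.20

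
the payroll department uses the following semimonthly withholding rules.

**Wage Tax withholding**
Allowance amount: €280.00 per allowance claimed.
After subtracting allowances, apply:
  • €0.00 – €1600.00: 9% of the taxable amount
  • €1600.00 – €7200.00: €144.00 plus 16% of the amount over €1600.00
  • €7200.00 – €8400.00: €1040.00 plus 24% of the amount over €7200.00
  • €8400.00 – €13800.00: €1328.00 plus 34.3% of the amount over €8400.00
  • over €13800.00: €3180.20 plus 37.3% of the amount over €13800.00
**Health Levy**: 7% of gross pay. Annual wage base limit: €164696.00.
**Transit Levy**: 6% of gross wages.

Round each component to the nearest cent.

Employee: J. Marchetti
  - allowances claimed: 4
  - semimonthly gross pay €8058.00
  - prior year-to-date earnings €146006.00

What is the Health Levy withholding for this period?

Health Levy: 7% × €8058.00 = €564.06

€564.06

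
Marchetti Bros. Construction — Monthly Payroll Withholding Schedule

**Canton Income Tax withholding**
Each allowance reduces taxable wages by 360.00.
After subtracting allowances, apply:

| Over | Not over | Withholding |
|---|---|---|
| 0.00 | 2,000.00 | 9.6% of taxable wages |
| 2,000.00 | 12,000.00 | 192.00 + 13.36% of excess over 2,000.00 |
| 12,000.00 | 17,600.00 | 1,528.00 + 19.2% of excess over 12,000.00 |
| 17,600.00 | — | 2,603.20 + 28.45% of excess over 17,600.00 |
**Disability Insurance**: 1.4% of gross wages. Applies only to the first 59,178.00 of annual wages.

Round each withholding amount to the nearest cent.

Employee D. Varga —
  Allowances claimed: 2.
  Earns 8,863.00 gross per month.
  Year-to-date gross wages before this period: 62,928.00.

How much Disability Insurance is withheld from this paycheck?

0.00

Disability Insurance: YTD 62,928.00 ≥ cap 59,178.00 → 0.00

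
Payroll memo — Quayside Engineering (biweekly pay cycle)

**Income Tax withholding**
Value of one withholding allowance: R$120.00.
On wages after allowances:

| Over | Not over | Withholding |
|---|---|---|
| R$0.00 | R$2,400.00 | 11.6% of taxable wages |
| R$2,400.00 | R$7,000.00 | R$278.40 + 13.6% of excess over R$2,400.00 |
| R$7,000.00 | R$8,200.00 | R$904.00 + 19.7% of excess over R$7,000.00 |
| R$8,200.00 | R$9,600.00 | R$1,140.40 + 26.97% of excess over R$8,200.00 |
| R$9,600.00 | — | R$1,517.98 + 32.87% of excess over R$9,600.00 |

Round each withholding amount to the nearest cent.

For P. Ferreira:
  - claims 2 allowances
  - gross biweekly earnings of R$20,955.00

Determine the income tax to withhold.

R$5,171.48

Income Tax: taxable = R$20,955.00 − 2×R$120.00 = R$20,715.00
  R$1,517.98 + 32.87% × (R$20,715.00 − R$9,600.00) = R$1,517.98 + 32.87% × R$11,115.00 = R$5,171.48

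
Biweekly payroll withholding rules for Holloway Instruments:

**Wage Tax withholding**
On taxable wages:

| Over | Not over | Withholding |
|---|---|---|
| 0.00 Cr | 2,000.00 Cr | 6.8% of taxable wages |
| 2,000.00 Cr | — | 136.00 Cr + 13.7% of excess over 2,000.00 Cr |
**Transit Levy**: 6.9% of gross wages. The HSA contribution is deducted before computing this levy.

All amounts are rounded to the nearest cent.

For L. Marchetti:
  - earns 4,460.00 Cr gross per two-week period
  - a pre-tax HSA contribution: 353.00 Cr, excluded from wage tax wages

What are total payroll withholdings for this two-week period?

Wage Tax: taxable = 4,460.00 Cr − 353.00 Cr = 4,107.00 Cr
  136.00 Cr + 13.7% × (4,107.00 Cr − 2,000.00 Cr) = 136.00 Cr + 13.7% × 2,107.00 Cr = 424.66 Cr
Transit Levy: 6.9% × 4,107.00 Cr = 283.38 Cr
Total: 424.66 Cr + 283.38 Cr = 708.04 Cr

708.04 Cr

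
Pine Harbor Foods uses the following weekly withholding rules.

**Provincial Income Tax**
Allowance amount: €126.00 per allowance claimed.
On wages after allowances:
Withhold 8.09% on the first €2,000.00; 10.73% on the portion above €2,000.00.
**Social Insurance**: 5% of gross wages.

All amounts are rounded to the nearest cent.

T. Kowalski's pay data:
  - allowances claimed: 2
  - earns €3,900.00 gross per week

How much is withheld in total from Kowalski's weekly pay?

€533.63

Provincial Income Tax: taxable = €3,900.00 − 2×€126.00 = €3,648.00
  €161.80 + 10.73% × (€3,648.00 − €2,000.00) = €161.80 + 10.73% × €1,648.00 = €338.63
Social Insurance: 5% × €3,900.00 = €195.00
Total: €338.63 + €195.00 = €533.63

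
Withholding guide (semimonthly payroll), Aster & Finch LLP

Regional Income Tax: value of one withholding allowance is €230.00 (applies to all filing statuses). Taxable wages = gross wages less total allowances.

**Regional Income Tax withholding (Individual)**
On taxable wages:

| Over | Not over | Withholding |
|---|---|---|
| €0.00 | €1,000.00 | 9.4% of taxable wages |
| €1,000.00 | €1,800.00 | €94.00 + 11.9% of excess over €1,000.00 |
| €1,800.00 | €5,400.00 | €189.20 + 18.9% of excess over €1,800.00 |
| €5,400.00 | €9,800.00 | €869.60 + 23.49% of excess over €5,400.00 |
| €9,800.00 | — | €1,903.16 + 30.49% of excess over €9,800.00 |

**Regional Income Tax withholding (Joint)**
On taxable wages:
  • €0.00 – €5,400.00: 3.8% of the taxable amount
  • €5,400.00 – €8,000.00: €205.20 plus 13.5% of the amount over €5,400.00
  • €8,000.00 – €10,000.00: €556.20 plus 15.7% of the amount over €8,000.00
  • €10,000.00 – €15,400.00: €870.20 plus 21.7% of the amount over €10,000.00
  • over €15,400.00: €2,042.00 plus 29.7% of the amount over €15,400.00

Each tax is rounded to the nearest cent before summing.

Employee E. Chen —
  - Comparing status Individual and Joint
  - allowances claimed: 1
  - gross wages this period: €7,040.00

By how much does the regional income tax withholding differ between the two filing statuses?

Regional Income Tax (Individual): taxable = €7,040.00 − 1×€230.00 = €6,810.00
  €869.60 + 23.49% × (€6,810.00 − €5,400.00) = €869.60 + 23.49% × €1,410.00 = €1,200.81
Regional Income Tax (Joint): taxable = €7,040.00 − 1×€230.00 = €6,810.00
  €205.20 + 13.5% × (€6,810.00 − €5,400.00) = €205.20 + 13.5% × €1,410.00 = €395.55
Difference: |€1,200.81 − €395.55| = €805.26 (higher under Individual)

€805.26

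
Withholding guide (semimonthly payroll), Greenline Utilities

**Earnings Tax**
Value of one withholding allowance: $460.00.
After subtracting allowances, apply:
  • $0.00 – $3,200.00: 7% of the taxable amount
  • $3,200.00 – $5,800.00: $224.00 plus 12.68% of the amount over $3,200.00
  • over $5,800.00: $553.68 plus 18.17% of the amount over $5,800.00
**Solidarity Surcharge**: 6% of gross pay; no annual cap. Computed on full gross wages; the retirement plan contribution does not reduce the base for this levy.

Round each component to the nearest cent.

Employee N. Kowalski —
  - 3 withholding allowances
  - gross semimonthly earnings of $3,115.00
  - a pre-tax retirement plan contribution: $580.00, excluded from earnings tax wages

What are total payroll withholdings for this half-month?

Earnings Tax: taxable = $3,115.00 − $580.00 − 3×$460.00 = $1,155.00
  7% × $1,155.00 = $80.85
Solidarity Surcharge: 6% × $3,115.00 = $186.90
Total: $80.85 + $186.90 = $267.75

$267.75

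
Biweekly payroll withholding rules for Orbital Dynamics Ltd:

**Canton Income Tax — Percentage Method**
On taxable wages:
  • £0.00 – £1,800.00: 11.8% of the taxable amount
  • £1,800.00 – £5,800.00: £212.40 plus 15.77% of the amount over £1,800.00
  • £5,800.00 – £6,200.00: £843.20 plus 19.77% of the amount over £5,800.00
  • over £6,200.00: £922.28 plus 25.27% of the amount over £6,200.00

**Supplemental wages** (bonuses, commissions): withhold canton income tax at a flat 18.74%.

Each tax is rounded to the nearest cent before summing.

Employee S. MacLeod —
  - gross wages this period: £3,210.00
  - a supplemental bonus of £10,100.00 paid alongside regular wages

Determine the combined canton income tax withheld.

Canton Income Tax: taxable = £3,210.00
  £212.40 + 15.77% × (£3,210.00 − £1,800.00) = £212.40 + 15.77% × £1,410.00 = £434.76
Supplemental (18.74% flat on bonus): 18.74% × £10,100.00 = £1,892.74
Total canton income tax: £434.76 + £1,892.74 = £2,327.50

£2,327.50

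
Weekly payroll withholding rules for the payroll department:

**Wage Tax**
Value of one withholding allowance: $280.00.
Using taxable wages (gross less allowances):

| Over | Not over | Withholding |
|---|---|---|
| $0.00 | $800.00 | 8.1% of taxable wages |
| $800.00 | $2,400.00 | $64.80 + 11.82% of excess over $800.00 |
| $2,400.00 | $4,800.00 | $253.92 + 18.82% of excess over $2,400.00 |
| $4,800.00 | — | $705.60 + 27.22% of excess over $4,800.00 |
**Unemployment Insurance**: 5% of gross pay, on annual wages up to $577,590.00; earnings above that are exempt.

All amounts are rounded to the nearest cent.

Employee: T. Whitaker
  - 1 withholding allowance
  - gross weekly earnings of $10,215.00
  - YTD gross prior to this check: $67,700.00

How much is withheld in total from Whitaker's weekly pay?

$2,614.10

Wage Tax: taxable = $10,215.00 − 1×$280.00 = $9,935.00
  $705.60 + 27.22% × ($9,935.00 − $4,800.00) = $705.60 + 27.22% × $5,135.00 = $2,103.35
Unemployment Insurance: 5% × $10,215.00 = $510.75
Total: $2,103.35 + $510.75 = $2,614.10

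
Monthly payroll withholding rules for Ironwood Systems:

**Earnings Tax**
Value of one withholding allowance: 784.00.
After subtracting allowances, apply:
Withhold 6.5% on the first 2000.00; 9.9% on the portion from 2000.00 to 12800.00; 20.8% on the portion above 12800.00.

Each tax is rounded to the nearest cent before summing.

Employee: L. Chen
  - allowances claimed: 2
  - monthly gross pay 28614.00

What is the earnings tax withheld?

Earnings Tax: taxable = 28614.00 − 2×784.00 = 27046.00
  1199.20 + 20.8% × (27046.00 − 12800.00) = 1199.20 + 20.8% × 14246.00 = 4162.37

4162.37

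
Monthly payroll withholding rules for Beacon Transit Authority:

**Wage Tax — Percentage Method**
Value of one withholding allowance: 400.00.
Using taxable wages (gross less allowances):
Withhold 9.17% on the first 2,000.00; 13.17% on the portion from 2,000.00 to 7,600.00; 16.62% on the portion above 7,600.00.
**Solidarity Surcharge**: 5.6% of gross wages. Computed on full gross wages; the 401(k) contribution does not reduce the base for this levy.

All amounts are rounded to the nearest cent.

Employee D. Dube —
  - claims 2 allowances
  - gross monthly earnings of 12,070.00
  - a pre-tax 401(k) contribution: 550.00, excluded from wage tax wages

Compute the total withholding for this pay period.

Wage Tax: taxable = 12,070.00 − 550.00 − 2×400.00 = 10,720.00
  920.92 + 16.62% × (10,720.00 − 7,600.00) = 920.92 + 16.62% × 3,120.00 = 1,439.46
Solidarity Surcharge: 5.6% × 12,070.00 = 675.92
Total: 1,439.46 + 675.92 = 2,115.38

2,115.38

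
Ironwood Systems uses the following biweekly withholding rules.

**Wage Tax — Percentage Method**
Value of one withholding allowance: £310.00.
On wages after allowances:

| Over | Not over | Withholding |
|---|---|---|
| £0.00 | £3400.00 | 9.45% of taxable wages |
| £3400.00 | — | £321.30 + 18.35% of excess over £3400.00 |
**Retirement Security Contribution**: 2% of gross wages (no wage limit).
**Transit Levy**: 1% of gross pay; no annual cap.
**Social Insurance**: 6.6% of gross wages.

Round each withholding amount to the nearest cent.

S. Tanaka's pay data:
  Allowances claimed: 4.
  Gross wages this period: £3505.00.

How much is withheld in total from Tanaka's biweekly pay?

Wage Tax: taxable = £3505.00 − 4×£310.00 = £2265.00
  9.45% × £2265.00 = £214.04
Retirement Security Contribution: 2% × £3505.00 = £70.10
Transit Levy: 1% × £3505.00 = £35.05
Social Insurance: 6.6% × £3505.00 = £231.33
Total: £214.04 + £70.10 + £35.05 + £231.33 = £550.52

£550.52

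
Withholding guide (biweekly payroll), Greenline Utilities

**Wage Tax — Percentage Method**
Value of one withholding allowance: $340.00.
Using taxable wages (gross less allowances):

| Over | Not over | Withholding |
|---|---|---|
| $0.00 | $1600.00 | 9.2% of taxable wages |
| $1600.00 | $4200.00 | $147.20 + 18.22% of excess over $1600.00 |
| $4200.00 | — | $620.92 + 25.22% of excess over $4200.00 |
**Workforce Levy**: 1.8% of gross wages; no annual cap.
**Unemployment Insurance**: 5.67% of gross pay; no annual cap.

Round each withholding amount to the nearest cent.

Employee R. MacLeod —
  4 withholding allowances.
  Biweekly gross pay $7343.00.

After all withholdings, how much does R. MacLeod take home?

$5723.89

Wage Tax: taxable = $7343.00 − 4×$340.00 = $5983.00
  $620.92 + 25.22% × ($5983.00 − $4200.00) = $620.92 + 25.22% × $1783.00 = $1070.59
Workforce Levy: 1.8% × $7343.00 = $132.17
Unemployment Insurance: 5.67% × $7343.00 = $416.35
Total withheld: $1070.59 + $132.17 + $416.35 = $1619.11
Net pay: $7343.00 − $1619.11 = $5723.89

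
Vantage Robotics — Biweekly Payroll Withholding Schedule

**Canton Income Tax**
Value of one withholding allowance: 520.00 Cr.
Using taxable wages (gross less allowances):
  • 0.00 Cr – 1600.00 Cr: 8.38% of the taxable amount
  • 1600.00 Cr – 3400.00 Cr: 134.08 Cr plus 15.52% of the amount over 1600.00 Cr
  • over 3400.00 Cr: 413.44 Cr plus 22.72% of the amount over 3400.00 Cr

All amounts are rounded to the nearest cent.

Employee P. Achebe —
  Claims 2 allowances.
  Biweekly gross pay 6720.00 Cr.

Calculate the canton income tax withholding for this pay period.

931.46 Cr

Canton Income Tax: taxable = 6720.00 Cr − 2×520.00 Cr = 5680.00 Cr
  413.44 Cr + 22.72% × (5680.00 Cr − 3400.00 Cr) = 413.44 Cr + 22.72% × 2280.00 Cr = 931.46 Cr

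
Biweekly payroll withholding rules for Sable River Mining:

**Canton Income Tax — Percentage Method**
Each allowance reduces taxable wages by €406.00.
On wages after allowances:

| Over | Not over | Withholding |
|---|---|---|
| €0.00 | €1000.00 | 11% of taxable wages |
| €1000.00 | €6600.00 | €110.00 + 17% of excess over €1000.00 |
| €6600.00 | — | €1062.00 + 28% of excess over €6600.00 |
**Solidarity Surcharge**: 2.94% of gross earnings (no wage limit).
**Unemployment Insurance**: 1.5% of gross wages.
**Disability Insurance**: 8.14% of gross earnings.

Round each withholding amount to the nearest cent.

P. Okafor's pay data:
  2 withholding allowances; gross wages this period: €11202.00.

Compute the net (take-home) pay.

€7669.59

Canton Income Tax: taxable = €11202.00 − 2×€406.00 = €10390.00
  €1062.00 + 28% × (€10390.00 − €6600.00) = €1062.00 + 28% × €3790.00 = €2123.20
Solidarity Surcharge: 2.94% × €11202.00 = €329.34
Unemployment Insurance: 1.5% × €11202.00 = €168.03
Disability Insurance: 8.14% × €11202.00 = €911.84
Total withheld: €2123.20 + €329.34 + €168.03 + €911.84 = €3532.41
Net pay: €11202.00 − €3532.41 = €7669.59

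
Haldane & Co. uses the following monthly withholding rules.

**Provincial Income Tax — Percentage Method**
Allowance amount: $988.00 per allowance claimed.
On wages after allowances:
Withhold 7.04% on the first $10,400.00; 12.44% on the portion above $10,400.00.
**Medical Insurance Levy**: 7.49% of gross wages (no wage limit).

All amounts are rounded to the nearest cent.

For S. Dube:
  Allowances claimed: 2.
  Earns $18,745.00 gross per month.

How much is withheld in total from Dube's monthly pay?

$2,928.46

Provincial Income Tax: taxable = $18,745.00 − 2×$988.00 = $16,769.00
  $732.16 + 12.44% × ($16,769.00 − $10,400.00) = $732.16 + 12.44% × $6,369.00 = $1,524.46
Medical Insurance Levy: 7.49% × $18,745.00 = $1,404.00
Total: $1,524.46 + $1,404.00 = $2,928.46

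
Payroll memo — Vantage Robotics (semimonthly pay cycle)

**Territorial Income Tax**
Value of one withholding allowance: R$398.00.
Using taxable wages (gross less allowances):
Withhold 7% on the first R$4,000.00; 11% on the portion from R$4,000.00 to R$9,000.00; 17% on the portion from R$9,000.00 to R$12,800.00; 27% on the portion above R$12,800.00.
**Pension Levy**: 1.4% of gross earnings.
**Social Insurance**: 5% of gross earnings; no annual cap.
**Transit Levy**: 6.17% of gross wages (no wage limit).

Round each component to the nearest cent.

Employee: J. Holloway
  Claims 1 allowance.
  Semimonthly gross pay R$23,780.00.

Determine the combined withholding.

R$7,322.29

Territorial Income Tax: taxable = R$23,780.00 − 1×R$398.00 = R$23,382.00
  R$1,476.00 + 27% × (R$23,382.00 − R$12,800.00) = R$1,476.00 + 27% × R$10,582.00 = R$4,333.14
Pension Levy: 1.4% × R$23,780.00 = R$332.92
Social Insurance: 5% × R$23,780.00 = R$1,189.00
Transit Levy: 6.17% × R$23,780.00 = R$1,467.23
Total: R$4,333.14 + R$332.92 + R$1,189.00 + R$1,467.23 = R$7,322.29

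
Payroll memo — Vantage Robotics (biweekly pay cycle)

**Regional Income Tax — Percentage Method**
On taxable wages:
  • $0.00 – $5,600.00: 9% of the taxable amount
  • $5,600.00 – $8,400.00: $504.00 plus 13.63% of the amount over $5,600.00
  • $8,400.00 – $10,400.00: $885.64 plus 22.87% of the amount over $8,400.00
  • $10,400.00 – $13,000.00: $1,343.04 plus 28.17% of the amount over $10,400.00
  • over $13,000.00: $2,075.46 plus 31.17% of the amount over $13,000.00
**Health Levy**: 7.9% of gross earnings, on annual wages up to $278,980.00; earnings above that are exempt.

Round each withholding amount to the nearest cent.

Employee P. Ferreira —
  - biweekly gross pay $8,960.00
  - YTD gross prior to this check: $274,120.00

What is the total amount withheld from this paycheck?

Regional Income Tax: taxable = $8,960.00
  $885.64 + 22.87% × ($8,960.00 − $8,400.00) = $885.64 + 22.87% × $560.00 = $1,013.71
Health Levy: cap $278,980.00 − YTD $274,120.00 = $4,860.00 subject; 7.9% × $4,860.00 = $383.94
Total: $1,013.71 + $383.94 = $1,397.65

$1,397.65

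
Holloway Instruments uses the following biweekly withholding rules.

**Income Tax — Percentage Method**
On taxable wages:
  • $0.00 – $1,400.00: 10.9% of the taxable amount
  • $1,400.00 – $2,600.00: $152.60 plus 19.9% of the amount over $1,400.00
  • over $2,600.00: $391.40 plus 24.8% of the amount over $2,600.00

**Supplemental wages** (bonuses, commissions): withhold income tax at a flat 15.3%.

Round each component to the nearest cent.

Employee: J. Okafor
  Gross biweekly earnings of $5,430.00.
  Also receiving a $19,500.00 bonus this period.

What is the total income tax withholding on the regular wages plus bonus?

$4,076.74

Income Tax: taxable = $5,430.00
  $391.40 + 24.8% × ($5,430.00 − $2,600.00) = $391.40 + 24.8% × $2,830.00 = $1,093.24
Supplemental (15.3% flat on bonus): 15.3% × $19,500.00 = $2,983.50
Total income tax: $1,093.24 + $2,983.50 = $4,076.74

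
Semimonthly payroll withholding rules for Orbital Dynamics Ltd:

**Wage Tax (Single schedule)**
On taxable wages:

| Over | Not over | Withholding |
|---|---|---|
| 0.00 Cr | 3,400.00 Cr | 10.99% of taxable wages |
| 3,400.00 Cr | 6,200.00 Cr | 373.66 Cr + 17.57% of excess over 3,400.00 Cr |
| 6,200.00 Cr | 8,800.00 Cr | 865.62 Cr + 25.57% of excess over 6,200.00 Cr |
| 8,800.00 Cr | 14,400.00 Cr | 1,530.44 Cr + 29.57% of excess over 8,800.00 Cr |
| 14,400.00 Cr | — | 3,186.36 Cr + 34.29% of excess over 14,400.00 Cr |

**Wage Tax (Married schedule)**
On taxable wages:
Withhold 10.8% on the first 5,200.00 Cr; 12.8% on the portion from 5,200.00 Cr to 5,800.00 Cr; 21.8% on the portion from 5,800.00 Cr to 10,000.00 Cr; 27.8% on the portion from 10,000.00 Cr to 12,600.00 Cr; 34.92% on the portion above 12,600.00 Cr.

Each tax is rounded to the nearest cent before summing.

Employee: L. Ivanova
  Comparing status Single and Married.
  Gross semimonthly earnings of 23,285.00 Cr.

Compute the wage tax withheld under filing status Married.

6,008.00 Cr

Wage Tax (Married): taxable = 23,285.00 Cr
  2,276.80 Cr + 34.92% × (23,285.00 Cr − 12,600.00 Cr) = 2,276.80 Cr + 34.92% × 10,685.00 Cr = 6,008.00 Cr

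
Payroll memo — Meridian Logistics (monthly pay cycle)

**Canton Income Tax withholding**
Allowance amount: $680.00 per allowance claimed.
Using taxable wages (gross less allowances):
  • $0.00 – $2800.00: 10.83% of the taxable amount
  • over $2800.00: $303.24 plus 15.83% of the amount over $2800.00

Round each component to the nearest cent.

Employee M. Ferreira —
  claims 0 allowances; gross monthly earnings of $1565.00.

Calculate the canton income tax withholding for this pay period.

Canton Income Tax: taxable = $1565.00
  10.83% × $1565.00 = $169.49

$169.49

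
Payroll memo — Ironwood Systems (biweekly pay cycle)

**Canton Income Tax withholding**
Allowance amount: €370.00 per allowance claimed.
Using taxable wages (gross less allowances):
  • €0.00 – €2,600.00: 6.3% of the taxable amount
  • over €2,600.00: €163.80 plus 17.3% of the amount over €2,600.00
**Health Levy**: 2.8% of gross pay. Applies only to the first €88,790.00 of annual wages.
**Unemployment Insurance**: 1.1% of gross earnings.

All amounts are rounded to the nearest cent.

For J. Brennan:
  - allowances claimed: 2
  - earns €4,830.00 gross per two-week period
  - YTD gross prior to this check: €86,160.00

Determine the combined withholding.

Canton Income Tax: taxable = €4,830.00 − 2×€370.00 = €4,090.00
  €163.80 + 17.3% × (€4,090.00 − €2,600.00) = €163.80 + 17.3% × €1,490.00 = €421.57
Health Levy: cap €88,790.00 − YTD €86,160.00 = €2,630.00 subject; 2.8% × €2,630.00 = €73.64
Unemployment Insurance: 1.1% × €4,830.00 = €53.13
Total: €421.57 + €73.64 + €53.13 = €548.34

€548.34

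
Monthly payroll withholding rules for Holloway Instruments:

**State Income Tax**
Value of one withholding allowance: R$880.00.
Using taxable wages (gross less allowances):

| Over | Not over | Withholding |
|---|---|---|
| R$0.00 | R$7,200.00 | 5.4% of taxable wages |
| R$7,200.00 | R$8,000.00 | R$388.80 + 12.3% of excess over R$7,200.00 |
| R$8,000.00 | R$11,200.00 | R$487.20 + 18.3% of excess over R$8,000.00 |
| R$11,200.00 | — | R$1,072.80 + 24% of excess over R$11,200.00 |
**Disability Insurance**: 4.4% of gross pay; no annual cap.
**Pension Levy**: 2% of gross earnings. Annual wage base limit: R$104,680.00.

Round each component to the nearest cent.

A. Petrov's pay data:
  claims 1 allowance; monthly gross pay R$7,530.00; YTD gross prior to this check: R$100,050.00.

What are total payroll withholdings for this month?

State Income Tax: taxable = R$7,530.00 − 1×R$880.00 = R$6,650.00
  5.4% × R$6,650.00 = R$359.10
Disability Insurance: 4.4% × R$7,530.00 = R$331.32
Pension Levy: cap R$104,680.00 − YTD R$100,050.00 = R$4,630.00 subject; 2% × R$4,630.00 = R$92.60
Total: R$359.10 + R$331.32 + R$92.60 = R$783.02

R$783.02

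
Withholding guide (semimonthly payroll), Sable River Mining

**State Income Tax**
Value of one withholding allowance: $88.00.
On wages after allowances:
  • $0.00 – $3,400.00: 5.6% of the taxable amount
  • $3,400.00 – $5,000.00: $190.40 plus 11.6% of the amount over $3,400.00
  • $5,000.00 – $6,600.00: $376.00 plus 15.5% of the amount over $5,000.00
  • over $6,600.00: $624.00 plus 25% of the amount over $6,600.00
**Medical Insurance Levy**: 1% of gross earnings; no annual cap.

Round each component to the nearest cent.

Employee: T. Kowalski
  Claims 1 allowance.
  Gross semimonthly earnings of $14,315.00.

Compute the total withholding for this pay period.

$2,673.90

State Income Tax: taxable = $14,315.00 − 1×$88.00 = $14,227.00
  $624.00 + 25% × ($14,227.00 − $6,600.00) = $624.00 + 25% × $7,627.00 = $2,530.75
Medical Insurance Levy: 1% × $14,315.00 = $143.15
Total: $2,530.75 + $143.15 = $2,673.90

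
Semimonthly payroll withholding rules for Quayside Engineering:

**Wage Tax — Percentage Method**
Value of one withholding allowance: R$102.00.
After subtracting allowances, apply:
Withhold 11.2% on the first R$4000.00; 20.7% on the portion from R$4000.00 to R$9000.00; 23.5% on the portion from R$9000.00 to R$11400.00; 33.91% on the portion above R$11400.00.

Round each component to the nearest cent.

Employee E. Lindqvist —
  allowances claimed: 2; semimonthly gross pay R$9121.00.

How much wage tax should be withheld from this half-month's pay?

R$1465.82

Wage Tax: taxable = R$9121.00 − 2×R$102.00 = R$8917.00
  R$448.00 + 20.7% × (R$8917.00 − R$4000.00) = R$448.00 + 20.7% × R$4917.00 = R$1465.82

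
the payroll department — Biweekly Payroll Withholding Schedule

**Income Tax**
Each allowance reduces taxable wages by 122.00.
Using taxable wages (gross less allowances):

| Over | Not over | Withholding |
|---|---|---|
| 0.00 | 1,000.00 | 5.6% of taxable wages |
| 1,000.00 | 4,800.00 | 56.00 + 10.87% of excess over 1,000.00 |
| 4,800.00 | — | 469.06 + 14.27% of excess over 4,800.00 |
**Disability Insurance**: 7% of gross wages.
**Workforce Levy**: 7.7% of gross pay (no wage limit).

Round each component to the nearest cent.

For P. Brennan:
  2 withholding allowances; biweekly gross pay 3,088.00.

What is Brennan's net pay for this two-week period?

Income Tax: taxable = 3,088.00 − 2×122.00 = 2,844.00
  56.00 + 10.87% × (2,844.00 − 1,000.00) = 56.00 + 10.87% × 1,844.00 = 256.44
Disability Insurance: 7% × 3,088.00 = 216.16
Workforce Levy: 7.7% × 3,088.00 = 237.78
Total withheld: 256.44 + 216.16 + 237.78 = 710.38
Net pay: 3,088.00 − 710.38 = 2,377.62

2,377.62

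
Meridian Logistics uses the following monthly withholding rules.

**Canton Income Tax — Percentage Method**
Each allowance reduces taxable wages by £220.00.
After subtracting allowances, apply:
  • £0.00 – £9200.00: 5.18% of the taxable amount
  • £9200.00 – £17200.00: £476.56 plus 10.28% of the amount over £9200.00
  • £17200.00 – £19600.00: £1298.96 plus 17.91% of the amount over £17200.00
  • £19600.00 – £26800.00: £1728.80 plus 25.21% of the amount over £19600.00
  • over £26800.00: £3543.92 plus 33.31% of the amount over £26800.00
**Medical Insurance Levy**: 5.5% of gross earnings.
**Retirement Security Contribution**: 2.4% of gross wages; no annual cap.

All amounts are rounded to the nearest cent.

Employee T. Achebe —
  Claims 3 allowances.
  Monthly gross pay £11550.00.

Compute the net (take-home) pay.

£9987.26

Canton Income Tax: taxable = £11550.00 − 3×£220.00 = £10890.00
  £476.56 + 10.28% × (£10890.00 − £9200.00) = £476.56 + 10.28% × £1690.00 = £650.29
Medical Insurance Levy: 5.5% × £11550.00 = £635.25
Retirement Security Contribution: 2.4% × £11550.00 = £277.20
Total withheld: £650.29 + £635.25 + £277.20 = £1562.74
Net pay: £11550.00 − £1562.74 = £9987.26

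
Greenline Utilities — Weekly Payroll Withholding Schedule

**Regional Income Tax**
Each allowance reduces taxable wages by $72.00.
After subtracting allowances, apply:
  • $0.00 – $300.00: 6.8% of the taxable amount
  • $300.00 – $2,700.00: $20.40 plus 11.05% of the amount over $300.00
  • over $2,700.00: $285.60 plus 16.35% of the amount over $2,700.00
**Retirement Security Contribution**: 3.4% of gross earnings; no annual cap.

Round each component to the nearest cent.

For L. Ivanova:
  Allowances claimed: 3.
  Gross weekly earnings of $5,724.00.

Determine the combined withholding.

Regional Income Tax: taxable = $5,724.00 − 3×$72.00 = $5,508.00
  $285.60 + 16.35% × ($5,508.00 − $2,700.00) = $285.60 + 16.35% × $2,808.00 = $744.71
Retirement Security Contribution: 3.4% × $5,724.00 = $194.62
Total: $744.71 + $194.62 = $939.33

$939.33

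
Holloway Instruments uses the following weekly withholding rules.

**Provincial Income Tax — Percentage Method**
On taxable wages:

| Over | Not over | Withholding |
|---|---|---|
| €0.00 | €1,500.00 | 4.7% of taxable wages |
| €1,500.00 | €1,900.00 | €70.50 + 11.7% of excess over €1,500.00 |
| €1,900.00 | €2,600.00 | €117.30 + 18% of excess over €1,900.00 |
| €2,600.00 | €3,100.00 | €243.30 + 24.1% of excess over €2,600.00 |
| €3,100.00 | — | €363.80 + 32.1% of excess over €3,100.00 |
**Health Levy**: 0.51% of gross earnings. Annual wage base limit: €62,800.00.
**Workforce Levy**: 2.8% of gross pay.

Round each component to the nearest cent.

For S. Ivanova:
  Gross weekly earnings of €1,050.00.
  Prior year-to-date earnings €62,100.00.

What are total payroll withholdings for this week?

Provincial Income Tax: taxable = €1,050.00
  4.7% × €1,050.00 = €49.35
Health Levy: cap €62,800.00 − YTD €62,100.00 = €700.00 subject; 0.51% × €700.00 = €3.57
Workforce Levy: 2.8% × €1,050.00 = €29.40
Total: €49.35 + €3.57 + €29.40 = €82.32

€82.32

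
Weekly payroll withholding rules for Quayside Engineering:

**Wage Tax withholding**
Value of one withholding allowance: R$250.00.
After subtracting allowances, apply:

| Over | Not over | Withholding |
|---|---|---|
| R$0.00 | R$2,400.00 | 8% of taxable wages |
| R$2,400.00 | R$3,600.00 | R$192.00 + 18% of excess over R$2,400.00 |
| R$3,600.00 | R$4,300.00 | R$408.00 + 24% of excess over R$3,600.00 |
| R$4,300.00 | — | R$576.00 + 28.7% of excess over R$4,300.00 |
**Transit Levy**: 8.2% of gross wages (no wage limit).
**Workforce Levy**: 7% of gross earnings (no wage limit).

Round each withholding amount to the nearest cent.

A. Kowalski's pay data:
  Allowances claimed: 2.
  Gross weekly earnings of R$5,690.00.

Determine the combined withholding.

R$1,696.31

Wage Tax: taxable = R$5,690.00 − 2×R$250.00 = R$5,190.00
  R$576.00 + 28.7% × (R$5,190.00 − R$4,300.00) = R$576.00 + 28.7% × R$890.00 = R$831.43
Transit Levy: 8.2% × R$5,690.00 = R$466.58
Workforce Levy: 7% × R$5,690.00 = R$398.30
Total: R$831.43 + R$466.58 + R$398.30 = R$1,696.31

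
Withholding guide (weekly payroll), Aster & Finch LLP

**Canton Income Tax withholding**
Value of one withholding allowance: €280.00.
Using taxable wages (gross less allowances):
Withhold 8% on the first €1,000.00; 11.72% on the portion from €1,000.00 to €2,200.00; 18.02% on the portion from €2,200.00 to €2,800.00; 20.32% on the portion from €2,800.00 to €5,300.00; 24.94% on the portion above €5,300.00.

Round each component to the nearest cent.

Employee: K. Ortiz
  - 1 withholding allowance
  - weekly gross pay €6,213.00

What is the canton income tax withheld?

Canton Income Tax: taxable = €6,213.00 − 1×€280.00 = €5,933.00
  €836.76 + 24.94% × (€5,933.00 − €5,300.00) = €836.76 + 24.94% × €633.00 = €994.63

€994.63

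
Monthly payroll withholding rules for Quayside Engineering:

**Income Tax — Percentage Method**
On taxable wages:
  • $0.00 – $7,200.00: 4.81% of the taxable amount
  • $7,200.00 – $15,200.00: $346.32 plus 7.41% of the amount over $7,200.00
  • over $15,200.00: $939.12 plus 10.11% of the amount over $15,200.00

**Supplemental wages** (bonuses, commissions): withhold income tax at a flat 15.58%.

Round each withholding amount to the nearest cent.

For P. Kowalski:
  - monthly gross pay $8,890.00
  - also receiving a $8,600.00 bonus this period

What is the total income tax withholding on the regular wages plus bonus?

$1,811.43

Income Tax: taxable = $8,890.00
  $346.32 + 7.41% × ($8,890.00 − $7,200.00) = $346.32 + 7.41% × $1,690.00 = $471.55
Supplemental (15.58% flat on bonus): 15.58% × $8,600.00 = $1,339.88
Total income tax: $471.55 + $1,339.88 = $1,811.43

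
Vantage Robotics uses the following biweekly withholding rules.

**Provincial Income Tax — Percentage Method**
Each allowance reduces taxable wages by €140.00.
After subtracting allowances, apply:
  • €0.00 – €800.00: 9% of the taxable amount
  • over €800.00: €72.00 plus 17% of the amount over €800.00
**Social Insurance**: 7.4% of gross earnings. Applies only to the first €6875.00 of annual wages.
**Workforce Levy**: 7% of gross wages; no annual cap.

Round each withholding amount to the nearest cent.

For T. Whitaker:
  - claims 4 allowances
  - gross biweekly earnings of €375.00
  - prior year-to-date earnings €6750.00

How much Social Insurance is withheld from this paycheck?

Social Insurance: cap €6875.00 − YTD €6750.00 = €125.00 subject; 7.4% × €125.00 = €9.25

€9.25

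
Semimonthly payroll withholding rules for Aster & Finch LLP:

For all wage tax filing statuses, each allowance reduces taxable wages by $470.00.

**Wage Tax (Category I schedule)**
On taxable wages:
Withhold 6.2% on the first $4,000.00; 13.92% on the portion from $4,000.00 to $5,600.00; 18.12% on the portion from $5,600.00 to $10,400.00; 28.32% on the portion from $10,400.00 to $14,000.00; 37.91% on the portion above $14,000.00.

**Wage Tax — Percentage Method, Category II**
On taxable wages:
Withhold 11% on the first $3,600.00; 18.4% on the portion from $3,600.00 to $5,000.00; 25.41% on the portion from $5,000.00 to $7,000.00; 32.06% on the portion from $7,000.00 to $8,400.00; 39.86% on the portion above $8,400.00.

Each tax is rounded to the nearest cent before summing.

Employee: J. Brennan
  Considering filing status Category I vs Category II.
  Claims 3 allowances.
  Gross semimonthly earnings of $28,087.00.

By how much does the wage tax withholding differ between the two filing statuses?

$1,730.00

Wage Tax (Category I): taxable = $28,087.00 − 3×$470.00 = $26,677.00
  $2,360.00 + 37.91% × ($26,677.00 − $14,000.00) = $2,360.00 + 37.91% × $12,677.00 = $7,165.85
Wage Tax (Category II): taxable = $28,087.00 − 3×$470.00 = $26,677.00
  $1,610.64 + 39.86% × ($26,677.00 − $8,400.00) = $1,610.64 + 39.86% × $18,277.00 = $8,895.85
Difference: |$7,165.85 − $8,895.85| = $1,730.00 (higher under Category II)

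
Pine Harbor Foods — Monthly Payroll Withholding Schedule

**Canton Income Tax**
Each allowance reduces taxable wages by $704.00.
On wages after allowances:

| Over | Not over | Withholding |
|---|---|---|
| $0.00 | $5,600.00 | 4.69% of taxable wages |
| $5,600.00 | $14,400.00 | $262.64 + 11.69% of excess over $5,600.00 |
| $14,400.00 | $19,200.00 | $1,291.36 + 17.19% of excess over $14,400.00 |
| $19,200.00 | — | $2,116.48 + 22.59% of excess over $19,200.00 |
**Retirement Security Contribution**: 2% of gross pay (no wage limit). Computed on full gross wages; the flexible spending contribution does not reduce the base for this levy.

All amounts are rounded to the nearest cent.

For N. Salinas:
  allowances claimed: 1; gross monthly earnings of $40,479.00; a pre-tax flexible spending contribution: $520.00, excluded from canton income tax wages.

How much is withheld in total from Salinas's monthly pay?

$7,456.48

Canton Income Tax: taxable = $40,479.00 − $520.00 − 1×$704.00 = $39,255.00
  $2,116.48 + 22.59% × ($39,255.00 − $19,200.00) = $2,116.48 + 22.59% × $20,055.00 = $6,646.90
Retirement Security Contribution: 2% × $40,479.00 = $809.58
Total: $6,646.90 + $809.58 = $7,456.48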